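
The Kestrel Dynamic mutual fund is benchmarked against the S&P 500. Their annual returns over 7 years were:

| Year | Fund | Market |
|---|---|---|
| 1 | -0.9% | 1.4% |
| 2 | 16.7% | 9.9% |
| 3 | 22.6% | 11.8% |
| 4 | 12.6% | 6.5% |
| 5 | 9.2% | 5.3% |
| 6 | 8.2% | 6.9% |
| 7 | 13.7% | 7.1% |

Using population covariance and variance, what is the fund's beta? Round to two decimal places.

r̄p = 11.7286%,  r̄m = 6.9857%
Cov = Σ(rp − r̄p)(rm − r̄m) / 7 = 20.2476
Var(rm) = Σ(rm − r̄m)² / 7 = 9.4241
β = Cov / Var = 20.2476 / 9.4241 = 2.1485

2.15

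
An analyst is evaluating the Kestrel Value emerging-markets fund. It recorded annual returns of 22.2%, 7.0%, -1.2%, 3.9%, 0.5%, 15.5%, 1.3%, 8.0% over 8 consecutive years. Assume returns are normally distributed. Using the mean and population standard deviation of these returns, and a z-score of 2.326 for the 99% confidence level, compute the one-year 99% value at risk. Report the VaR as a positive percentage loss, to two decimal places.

μ = (22.2 + 7 − 1.2 + 3.9 + 0.5 + 15.5 + 1.3 + 8) / 8 = 57.20 / 8 = 7.1500%
Σ(r − μ)² = (22.2 − 7.1500)² + (7 − 7.1500)² + … = 455.7000
population σ = √(455.7000 / 8) = √56.9625 = 7.5474%
VaR = −(μ − z·σ) = −(7.1500 − 2.326 × 7.5474) = −(-10.4053) = 10.4053%

10.41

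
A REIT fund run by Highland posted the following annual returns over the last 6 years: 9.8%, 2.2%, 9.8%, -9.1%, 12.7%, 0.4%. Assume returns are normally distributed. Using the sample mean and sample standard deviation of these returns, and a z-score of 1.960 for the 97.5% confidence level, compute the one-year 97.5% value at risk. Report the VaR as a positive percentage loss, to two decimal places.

11.63

r̄ = (9.8 + 2.2 + 9.8 − 9.1 + 12.7 + 0.4) / 6 = 4.3000%
Sample std dev = √[330.2400 / 5] = 8.1270%
VaR = −(r̄ − z·σ) = −(4.3000 − 1.960 × 8.1270) = −(-11.6289) = 11.6289%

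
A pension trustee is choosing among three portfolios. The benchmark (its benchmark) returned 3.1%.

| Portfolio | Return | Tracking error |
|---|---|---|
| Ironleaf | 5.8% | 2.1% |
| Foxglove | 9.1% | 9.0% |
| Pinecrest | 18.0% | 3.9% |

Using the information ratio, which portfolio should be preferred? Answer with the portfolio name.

Ironleaf: IR = (5.8% − 3.1%) / 2.1% = 1.286
Foxglove: IR = (9.1% − 3.1%) / 9.0% = 0.667
Pinecrest: IR = (18.0% − 3.1%) / 3.9% = 3.821
Highest: Pinecrest (3.821).

Pinecrest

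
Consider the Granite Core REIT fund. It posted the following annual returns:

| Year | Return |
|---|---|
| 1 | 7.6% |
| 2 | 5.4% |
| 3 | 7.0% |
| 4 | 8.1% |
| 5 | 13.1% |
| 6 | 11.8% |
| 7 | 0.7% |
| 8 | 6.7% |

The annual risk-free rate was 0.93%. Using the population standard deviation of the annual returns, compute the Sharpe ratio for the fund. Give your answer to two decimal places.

r̄ = (7.6 + 5.4 + 7 + 8.1 + 13.1 + 11.8 + 0.7 + 6.7) / 8 = 7.5500%
Population σ = √[Σ(r − r̄)² / 8] = √[101.7400 / 8] = √12.7175 = 3.5662%
Sharpe = (r̄ − rf) / σ = (7.5500 − 0.93) / 3.5662 = 6.6200 / 3.5662 = 1.8563

1.86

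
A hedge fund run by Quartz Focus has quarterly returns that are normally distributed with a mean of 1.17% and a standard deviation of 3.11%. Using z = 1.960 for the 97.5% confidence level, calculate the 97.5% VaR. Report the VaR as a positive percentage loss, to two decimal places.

4.93

VaR (as % loss) = −(μ − z·σ) = −(1.17% − 1.960 × 3.11%) = −(-4.9256%) = 4.9256%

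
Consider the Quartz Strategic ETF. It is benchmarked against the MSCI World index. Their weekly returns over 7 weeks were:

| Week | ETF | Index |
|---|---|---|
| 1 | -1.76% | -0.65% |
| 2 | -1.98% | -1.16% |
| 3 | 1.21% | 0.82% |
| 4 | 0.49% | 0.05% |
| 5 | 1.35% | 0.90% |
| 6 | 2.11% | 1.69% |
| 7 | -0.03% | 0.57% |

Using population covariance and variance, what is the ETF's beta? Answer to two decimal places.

r̄p = 0.1986%,  r̄m = 0.3171%
Cov = Σ(rp − r̄p)(rm − r̄m) / 7 = 1.2544
Var(rm) = Σ(rm − r̄m)² / 7 = 0.8186
β = Cov / Var = 1.2544 / 0.8186 = 1.5324

1.53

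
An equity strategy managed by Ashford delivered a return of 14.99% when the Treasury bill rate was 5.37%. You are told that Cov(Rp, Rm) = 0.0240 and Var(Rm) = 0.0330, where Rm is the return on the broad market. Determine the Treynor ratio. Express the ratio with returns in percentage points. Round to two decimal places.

β = Cov / Var = 0.0240 / 0.0330 = 0.7273
Treynor = (Rp − Rf) / β = (14.99% − 5.37%) / 0.7273 = 9.62 / 0.7273 = 13.2270

13.23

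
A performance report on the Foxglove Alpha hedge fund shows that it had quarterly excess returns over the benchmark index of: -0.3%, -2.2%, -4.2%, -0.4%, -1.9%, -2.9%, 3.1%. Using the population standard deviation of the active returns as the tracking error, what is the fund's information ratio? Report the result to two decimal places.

Mean return r̄ = -8.80 / 7 = -1.2571%
Σ(r − r̄)² = (-0.3 − (-1.2571))² + (-2.2 − (-1.2571))² + … = 33.2971
σ = √[33.2971 / 7] = 2.1810%
IR = r̄ / tracking error = -1.2571 / 2.1810 = -0.5764

-0.58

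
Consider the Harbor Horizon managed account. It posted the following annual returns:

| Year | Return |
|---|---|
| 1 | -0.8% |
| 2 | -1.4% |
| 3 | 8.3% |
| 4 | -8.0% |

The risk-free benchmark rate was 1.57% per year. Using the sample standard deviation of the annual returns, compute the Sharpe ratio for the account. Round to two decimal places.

-0.31

r̄ = (-0.8 − 1.4 + 8.3 − 8) / 4 = -1.90 / 4 = -0.4750%
Σ(r − r̄)² = 134.5875; sample σ = √(134.5875/3) = 6.6979%
Sharpe = (r̄ − rf) / σ = (-0.4750 − 1.57) / 6.6979 = -2.0450 / 6.6979 = -0.3053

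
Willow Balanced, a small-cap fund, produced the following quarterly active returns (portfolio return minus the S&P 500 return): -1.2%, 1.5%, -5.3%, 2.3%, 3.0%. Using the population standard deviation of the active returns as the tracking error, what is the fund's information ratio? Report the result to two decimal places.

Mean return μ = 0.30 / 5 = 0.0600%
Σ(r − μ)² = 46.0520; population σ = √(46.0520/5) = 3.0349%
IR = μ / tracking error = 0.0600 / 3.0349 = 0.0198

0.02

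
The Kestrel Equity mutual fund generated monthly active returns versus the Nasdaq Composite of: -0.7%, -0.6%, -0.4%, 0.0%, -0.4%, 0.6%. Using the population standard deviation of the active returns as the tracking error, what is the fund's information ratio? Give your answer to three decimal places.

r̄ = (-0.7 − 0.6 − 0.4 + 0 − 0.4 + 0.6) / 6 = -1.50 / 6 = -0.2500%
Σ(r − r̄)² = (-0.7 − (-0.2500))² + (-0.6 − (-0.2500))² + … = 1.1550
population σ = √(1.1550 / 6) = √0.1925 = 0.4387%
IR = r̄ / tracking error = -0.2500 / 0.4387 = -0.5699

-0.570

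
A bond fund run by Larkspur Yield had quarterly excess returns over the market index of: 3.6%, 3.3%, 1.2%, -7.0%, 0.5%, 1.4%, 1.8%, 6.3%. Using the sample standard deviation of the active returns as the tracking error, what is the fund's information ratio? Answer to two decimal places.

r̄ = (3.6 + 3.3 + 1.2 − 7 + 0.5 + 1.4 + 1.8 + 6.3) / 8 = 11.10 / 8 = 1.3875%
Σ(r − r̄)² = (3.6 − 1.3875)² + (3.3 − 1.3875)² + … = 104.0288
sample σ = √(104.0288 / 7) = √14.8613 = 3.8550%
IR = r̄ / tracking error = 1.3875 / 3.8550 = 0.3599

0.36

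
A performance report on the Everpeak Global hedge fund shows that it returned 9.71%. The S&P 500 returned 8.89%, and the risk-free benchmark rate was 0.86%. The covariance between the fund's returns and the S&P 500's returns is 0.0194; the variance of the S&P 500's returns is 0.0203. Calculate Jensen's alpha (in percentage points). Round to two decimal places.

β = Cov / Var = 0.0194 / 0.0203 = 0.9557
E[R] = Rf + β(Rm − Rf) = 0.86% + 0.9557 × (8.89% − 0.86%) = 8.5343%
α = Rp − E[R] = 9.71% − 8.5343% = 1.1757

1.18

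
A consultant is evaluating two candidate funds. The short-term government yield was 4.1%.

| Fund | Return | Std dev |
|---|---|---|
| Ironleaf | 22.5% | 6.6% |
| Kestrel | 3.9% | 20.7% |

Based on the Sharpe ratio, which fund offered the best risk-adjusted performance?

Ironleaf: Sharpe ratio = (22.5% − 4.1%) / 6.6% = 2.788
Kestrel: Sharpe ratio = (3.9% − 4.1%) / 20.7% = -0.010
Highest: Ironleaf (2.788).

Ironleaf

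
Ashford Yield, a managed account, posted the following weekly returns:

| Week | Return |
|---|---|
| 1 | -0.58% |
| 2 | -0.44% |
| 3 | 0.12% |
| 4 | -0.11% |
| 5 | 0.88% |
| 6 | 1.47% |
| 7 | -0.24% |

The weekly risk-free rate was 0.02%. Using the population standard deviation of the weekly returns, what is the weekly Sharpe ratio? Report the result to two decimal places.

0.20

r̄ = (-0.58 − 0.44 + 0.12 − 0.11 + 0.88 + 1.47 − 0.24) / 7 = 1.100 / 7 = 0.1571%
Σ(r − r̄)² = 3.3765; population σ = √(3.3765/7) = 0.6945%
Sharpe = (r̄ − rf) / σ = (0.1571 − 0.02) / 0.6945 = 0.1371 / 0.6945 = 0.1974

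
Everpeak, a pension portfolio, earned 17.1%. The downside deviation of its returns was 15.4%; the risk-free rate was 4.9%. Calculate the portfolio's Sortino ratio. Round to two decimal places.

0.79

Sortino = (Rp − Rf) / σd = (17.1% − 4.9%) / 15.4% = 12.20% / 15.4% = 0.7922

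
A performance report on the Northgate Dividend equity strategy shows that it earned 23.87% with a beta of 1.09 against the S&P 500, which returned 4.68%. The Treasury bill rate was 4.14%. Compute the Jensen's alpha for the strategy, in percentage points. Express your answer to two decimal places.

19.14

CAPM expected return = Rf + β(Rm − Rf) = 4.14% + 1.09 × (4.68% − 4.14%) = 4.14 + 1.09 × 0.54 = 4.7286%
Jensen's α = Rp − E[R] = 23.87% − 4.7286% = 19.1414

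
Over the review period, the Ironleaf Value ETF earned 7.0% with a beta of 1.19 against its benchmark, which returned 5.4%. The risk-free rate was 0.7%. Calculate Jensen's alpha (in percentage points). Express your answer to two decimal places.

0.71

CAPM expected return = Rf + β(Rm − Rf) = 0.7% + 1.19 × (5.4% − 0.7%) = 0.7 + 1.19 × 4.70 = 6.2930%
Jensen's α = Rp − E[R] = 7.0% − 6.2930% = 0.7070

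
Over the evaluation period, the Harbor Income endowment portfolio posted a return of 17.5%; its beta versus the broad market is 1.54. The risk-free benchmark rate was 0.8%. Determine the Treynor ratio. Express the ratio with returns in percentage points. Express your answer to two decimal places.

Treynor = (Rp − Rf) / β = (17.5% − 0.8%) / 1.54 = 16.70 / 1.54 = 10.8442

10.84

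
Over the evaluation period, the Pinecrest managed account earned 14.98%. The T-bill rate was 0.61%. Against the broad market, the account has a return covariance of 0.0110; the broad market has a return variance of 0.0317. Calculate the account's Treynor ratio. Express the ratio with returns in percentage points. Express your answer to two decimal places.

β = Cov / Var = 0.0110 / 0.0317 = 0.3470
Treynor = (Rp − Rf) / β = (14.98% − 0.61%) / 0.3470 = 14.37 / 0.3470 = 41.4121

41.41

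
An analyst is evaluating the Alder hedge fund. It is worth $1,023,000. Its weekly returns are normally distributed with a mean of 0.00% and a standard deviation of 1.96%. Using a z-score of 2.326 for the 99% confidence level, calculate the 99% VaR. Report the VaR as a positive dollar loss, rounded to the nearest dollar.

Return at the 99% tail: μ − z·σ = 0.00% − 2.326 × 1.96% = 0 − 4.55896 = -4.55896%
VaR = −(-4.55896%) × $1,023,000 = 4.55896% × $1,023,000 = $46,638

$46,638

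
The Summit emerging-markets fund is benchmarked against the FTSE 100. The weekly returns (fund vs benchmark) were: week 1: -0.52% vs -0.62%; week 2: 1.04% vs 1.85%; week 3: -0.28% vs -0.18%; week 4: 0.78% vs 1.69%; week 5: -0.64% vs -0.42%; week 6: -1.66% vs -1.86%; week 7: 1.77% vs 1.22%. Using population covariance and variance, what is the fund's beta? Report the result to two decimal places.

r̄p = 0.0700%,  r̄m = 0.2400%
Cov = Σ(rp − r̄p)(rm − r̄m) / 7 = 1.2876
Var(rm) = Σ(rm − r̄m)² / 7 = 1.6309
β = Cov / Var = 1.2876 / 1.6309 = 0.7895

0.79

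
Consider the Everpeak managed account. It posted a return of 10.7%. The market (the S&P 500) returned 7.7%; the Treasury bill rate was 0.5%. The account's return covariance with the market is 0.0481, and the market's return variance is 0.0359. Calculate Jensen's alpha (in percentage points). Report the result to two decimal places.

0.55

β = Cov / Var = 0.0481 / 0.0359 = 1.3398
E[R] = Rf + β(Rm − Rf) = 0.5% + 1.3398 × (7.7% − 0.5%) = 10.1466%
α = Rp − E[R] = 10.7% − 10.1466% = 0.5534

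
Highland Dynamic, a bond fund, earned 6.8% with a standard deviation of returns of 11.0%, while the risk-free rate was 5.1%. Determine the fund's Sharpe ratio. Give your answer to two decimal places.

Sharpe = (Rp − Rf) / σp = (6.8% − 5.1%) / 11.0% = 1.70% / 11.0% = 0.1545

0.15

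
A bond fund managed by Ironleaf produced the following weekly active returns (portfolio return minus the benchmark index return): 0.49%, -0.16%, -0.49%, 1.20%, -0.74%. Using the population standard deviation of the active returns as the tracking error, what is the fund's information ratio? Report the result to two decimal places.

μ = (0.49 − 0.16 − 0.49 + 1.2 − 0.74) / 5 = 0.300 / 5 = 0.0600%
Σ(r − μ)² = 2.4754; population σ = √(2.4754/5) = 0.7036%
IR = μ / tracking error = 0.0600 / 0.7036 = 0.0853

0.09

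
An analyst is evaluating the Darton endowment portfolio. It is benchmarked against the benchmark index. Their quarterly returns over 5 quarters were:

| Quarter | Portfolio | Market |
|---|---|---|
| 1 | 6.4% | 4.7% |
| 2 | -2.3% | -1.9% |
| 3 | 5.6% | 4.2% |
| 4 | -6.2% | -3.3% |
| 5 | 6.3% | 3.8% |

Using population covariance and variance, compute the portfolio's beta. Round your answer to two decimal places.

r̄p = 1.9600%,  r̄m = 1.5000%
Cov = Σ(rp − r̄p)(rm − r̄m) / 5 = 17.5340
Var(rm) = Σ(rm − r̄m)² / 5 = 11.4840
β = Cov / Var = 17.5340 / 11.4840 = 1.5268

1.53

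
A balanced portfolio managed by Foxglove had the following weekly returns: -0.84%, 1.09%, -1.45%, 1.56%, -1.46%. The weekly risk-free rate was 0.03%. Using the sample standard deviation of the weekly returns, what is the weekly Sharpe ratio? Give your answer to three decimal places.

Mean return μ = -1.100 / 5 = -0.2200%
Sample std dev = √[8.3194 / 4] = 1.4422%
Sharpe = (μ − rf) / σ = (-0.2200 − 0.03) / 1.4422 = -0.2500 / 1.4422 = -0.1733

-0.173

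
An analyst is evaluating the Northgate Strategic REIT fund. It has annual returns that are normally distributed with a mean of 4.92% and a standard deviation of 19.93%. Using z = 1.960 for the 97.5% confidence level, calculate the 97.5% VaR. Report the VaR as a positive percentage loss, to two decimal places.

34.14

VaR (as % loss) = −(μ − z·σ) = −(4.92% − 1.960 × 19.93%) = −(-34.1428%) = 34.1428%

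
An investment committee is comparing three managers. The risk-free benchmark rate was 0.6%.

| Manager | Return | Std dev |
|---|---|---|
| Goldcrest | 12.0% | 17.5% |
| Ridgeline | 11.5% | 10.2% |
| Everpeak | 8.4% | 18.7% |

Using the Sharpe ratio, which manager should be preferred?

Goldcrest: Sharpe ratio = (12.0% − 0.6%) / 17.5% = 0.651
Ridgeline: Sharpe ratio = (11.5% − 0.6%) / 10.2% = 1.069
Everpeak: Sharpe ratio = (8.4% − 0.6%) / 18.7% = 0.417
Highest: Ridgeline (1.069).

Ridgeline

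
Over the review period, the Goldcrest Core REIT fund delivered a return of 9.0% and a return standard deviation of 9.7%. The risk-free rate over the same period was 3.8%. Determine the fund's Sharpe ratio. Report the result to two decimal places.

Sharpe = (Rp − Rf) / σp = (9.0% − 3.8%) / 9.7% = 5.20% / 9.7% = 0.5361

0.54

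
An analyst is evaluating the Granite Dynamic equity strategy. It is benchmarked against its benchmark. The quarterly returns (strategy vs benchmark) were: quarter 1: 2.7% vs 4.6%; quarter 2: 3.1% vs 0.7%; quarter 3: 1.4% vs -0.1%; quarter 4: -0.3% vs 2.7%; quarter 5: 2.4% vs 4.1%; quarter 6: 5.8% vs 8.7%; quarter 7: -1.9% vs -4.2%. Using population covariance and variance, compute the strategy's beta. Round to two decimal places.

r̄p = 1.8857%,  r̄m = 2.3571%
Cov = Σ(rp − r̄p)(rm − r̄m) / 7 = 7.2580
Var(rm) = Σ(rm − r̄m)² / 7 = 14.3139
β = Cov / Var = 7.2580 / 14.3139 = 0.5071

0.51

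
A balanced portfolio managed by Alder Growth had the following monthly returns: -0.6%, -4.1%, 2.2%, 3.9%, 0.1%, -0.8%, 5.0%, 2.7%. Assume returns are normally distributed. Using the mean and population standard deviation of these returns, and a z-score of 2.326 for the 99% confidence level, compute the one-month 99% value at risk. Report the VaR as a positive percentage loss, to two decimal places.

r̄ = (-0.6 − 4.1 + 2.2 + 3.9 + 0.1 − 0.8 + 5 + 2.7) / 8 = 8.40 / 8 = 1.0500%
Population std dev = √[61.3400 / 8] = 2.7690%
VaR = −(r̄ − z·σ) = −(1.0500 − 2.326 × 2.7690) = −(-5.3907) = 5.3907%

5.39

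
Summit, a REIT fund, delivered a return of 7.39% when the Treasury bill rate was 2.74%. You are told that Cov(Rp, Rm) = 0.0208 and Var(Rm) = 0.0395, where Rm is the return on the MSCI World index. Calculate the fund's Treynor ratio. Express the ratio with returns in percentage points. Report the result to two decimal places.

β = Cov / Var = 0.0208 / 0.0395 = 0.5266
Treynor = (Rp − Rf) / β = (7.39% − 2.74%) / 0.5266 = 4.65 / 0.5266 = 8.8302

8.83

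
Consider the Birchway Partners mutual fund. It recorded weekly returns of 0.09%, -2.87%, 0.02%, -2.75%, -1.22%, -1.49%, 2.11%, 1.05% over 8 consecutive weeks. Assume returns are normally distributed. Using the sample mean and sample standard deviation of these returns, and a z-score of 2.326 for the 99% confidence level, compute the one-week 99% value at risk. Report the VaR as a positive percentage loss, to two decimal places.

4.74

Mean return r̄ = -5.060 / 8 = -0.6325%
Σ(r − r̄)² = (0.09 − (-0.6325))² + (-2.87 − (-0.6325))² + … = 21.8706
σ = √[21.8706 / 7] = 1.7676%
VaR = −(r̄ − z·σ) = −(-0.6325 − 2.326 × 1.7676) = −(-4.7439) = 4.7439%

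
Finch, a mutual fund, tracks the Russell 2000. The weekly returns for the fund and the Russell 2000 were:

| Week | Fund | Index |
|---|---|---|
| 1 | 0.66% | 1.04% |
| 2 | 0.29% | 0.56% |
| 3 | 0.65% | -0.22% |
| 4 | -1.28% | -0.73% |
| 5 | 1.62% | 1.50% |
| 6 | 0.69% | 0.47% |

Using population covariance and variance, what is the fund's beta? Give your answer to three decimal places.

0.983

r̄p = 0.4383%,  r̄m = 0.4367%
Cov = Σ(rp − r̄p)(rm − r̄m) / 6 = 0.5410
Var(rm) = Σ(rm − r̄m)² / 6 = 0.5506
β = Cov / Var = 0.5410 / 0.5506 = 0.9826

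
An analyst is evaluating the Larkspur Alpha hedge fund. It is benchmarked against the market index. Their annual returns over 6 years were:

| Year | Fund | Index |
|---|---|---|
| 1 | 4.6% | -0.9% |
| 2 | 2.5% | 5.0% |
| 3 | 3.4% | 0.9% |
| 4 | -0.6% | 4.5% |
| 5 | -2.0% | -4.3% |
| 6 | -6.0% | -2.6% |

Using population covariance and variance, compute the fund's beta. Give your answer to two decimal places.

0.45

r̄p = 0.3167%,  r̄m = 0.4333%
Cov = Σ(rp − r̄p)(rm − r̄m) / 6 = 5.3494
Var(rm) = Σ(rm − r̄m)² / 6 = 11.8322
β = Cov / Var = 5.3494 / 11.8322 = 0.4521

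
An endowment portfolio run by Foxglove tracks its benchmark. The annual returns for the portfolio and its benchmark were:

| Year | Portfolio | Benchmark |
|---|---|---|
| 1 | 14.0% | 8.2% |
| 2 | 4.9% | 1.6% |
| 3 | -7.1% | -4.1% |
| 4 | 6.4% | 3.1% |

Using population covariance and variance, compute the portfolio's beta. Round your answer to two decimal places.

r̄p = 4.5500%,  r̄m = 2.2000%
Cov = Σ(rp − r̄p)(rm − r̄m) / 4 = 32.8875
Var(rm) = Σ(rm − r̄m)² / 4 = 19.2150
β = Cov / Var = 32.8875 / 19.2150 = 1.7116

1.71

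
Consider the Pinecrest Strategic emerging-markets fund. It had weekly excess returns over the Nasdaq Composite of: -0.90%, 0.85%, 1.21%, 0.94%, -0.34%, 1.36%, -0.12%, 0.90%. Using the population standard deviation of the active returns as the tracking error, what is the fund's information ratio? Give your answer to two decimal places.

μ = (-0.9 + 0.85 + 1.21 + 0.94 − 0.34 + 1.36 − 0.12 + 0.9) / 8 = 0.4875%
Population σ = √[Σ(r − μ)² / 8] = √[4.7686 / 8] = √0.5961 = 0.7721%
IR = μ / tracking error = 0.4875 / 0.7721 = 0.6314

0.63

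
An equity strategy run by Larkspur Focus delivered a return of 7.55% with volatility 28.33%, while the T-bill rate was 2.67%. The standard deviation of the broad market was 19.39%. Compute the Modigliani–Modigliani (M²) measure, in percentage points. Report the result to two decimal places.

Sharpe = (Rp − Rf) / σp = (7.55% − 2.67%) / 28.33% = 0.1723
M² = Rf + Sharpe × σm = 2.67% + 0.1723 × 19.39% = 6.0109%

6.01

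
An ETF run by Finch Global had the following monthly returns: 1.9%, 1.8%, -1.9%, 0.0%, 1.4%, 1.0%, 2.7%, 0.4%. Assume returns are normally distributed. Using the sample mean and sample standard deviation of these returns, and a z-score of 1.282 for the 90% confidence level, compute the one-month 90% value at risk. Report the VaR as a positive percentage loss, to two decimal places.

μ = (1.9 + 1.8 − 1.9 + 0 + 1.4 + 1 + 2.7 + 0.4) / 8 = 7.30 / 8 = 0.9125%
Σ(r − μ)² = (1.9 − 0.9125)² + (1.8 − 0.9125)² + (-1.9 − 0.9125)² + … = 14.2088
σ = √[14.2088 / 7] = 1.4247%
VaR = −(μ − z·σ) = −(0.9125 − 1.282 × 1.4247) = −(-0.9140) = 0.9140%

0.91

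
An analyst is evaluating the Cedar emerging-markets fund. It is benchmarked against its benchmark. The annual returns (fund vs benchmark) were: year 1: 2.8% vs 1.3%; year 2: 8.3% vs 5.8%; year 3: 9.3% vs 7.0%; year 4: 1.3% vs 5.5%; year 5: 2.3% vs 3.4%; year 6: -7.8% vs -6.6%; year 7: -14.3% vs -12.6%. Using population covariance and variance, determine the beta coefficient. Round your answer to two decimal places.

1.11

r̄p = 0.2714%,  r̄m = 0.5429%
Cov = Σ(rp − r̄p)(rm − r̄m) / 7 = 51.7827
Var(rm) = Σ(rm − r̄m)² / 7 = 46.6282
β = Cov / Var = 51.7827 / 46.6282 = 1.1105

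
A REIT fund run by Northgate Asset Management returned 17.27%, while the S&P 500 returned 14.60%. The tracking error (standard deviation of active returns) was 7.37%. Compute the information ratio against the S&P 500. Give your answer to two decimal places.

0.36

IR = (Rp − Rb) / TE = (17.27% − 14.60%) / 7.37% = 2.67% / 7.37% = 0.3623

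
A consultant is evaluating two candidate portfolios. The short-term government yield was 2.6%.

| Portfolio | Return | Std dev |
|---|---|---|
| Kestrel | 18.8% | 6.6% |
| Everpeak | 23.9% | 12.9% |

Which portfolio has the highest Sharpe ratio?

Kestrel

Kestrel: Sharpe ratio = (18.8% − 2.6%) / 6.6% = 2.455
Everpeak: Sharpe ratio = (23.9% − 2.6%) / 12.9% = 1.651
Highest: Kestrel (2.455).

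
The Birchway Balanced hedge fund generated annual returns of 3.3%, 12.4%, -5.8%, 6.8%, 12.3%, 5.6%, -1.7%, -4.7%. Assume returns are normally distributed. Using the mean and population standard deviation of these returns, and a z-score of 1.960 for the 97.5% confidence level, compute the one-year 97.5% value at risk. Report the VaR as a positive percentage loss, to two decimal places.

r̄ = (3.3 + 12.4 − 5.8 + 6.8 + 12.3 + 5.6 − 1.7 − 4.7) / 8 = 28.20 / 8 = 3.5250%
Population σ = √[Σ(r − r̄)² / 8] = √[352.7550 / 8] = √44.0944 = 6.6404%
VaR = −(r̄ − z·σ) = −(3.5250 − 1.960 × 6.6404) = −(-9.4902) = 9.4902%

9.49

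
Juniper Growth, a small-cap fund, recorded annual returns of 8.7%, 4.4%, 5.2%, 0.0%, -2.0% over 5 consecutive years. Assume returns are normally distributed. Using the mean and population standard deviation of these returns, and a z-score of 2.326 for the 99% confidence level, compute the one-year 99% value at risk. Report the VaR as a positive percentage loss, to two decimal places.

5.62

Mean return μ = 16.30 / 5 = 3.2600%
Σ(r − μ)² = 72.9520; population σ = √(72.9520/5) = 3.8197%
VaR = −(μ − z·σ) = −(3.2600 − 2.326 × 3.8197) = −(-5.6246) = 5.6246%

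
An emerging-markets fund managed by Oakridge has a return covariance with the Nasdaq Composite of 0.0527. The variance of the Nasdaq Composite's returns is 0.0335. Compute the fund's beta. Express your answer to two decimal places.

β = Cov(Rp, Rm) / Var(Rm) = 0.0527 / 0.0335 = 1.5731

1.57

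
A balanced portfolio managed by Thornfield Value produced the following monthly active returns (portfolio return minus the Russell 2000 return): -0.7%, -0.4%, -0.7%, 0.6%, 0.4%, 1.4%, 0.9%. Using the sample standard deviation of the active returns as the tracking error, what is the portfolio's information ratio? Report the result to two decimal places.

r̄ = (-0.7 − 0.4 − 0.7 + 0.6 + 0.4 + 1.4 + 0.9) / 7 = 0.2143%
Sample std dev = √[4.1086 / 6] = 0.8275%
IR = r̄ / tracking error = 0.2143 / 0.8275 = 0.2590

0.26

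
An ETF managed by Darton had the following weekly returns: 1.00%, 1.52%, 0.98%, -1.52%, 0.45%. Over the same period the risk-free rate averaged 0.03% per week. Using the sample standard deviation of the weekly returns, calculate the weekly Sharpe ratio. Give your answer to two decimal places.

Mean return r̄ = 2.430 / 5 = 0.4860%
Σ(r − r̄)² = (1 − 0.4860)² + (1.52 − 0.4860)² + (0.98 − 0.4860)² + … = 5.6027
sample σ = √(5.6027 / 4) = √1.4007 = 1.1835%
Sharpe = (r̄ − rf) / σ = (0.4860 − 0.03) / 1.1835 = 0.4560 / 1.1835 = 0.3853

0.39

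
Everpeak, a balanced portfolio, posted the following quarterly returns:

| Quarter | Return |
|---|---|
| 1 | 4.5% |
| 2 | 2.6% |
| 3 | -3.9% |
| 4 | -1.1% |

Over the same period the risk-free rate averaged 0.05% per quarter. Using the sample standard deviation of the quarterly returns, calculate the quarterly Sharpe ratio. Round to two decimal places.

0.13

r̄ = (4.5 + 2.6 − 3.9 − 1.1) / 4 = 2.10 / 4 = 0.5250%
Sample σ = √[Σ(r − r̄)² / 3] = √[42.3275 / 3] = √14.1092 = 3.7562%
Sharpe = (r̄ − rf) / σ = (0.5250 − 0.05) / 3.7562 = 0.4750 / 3.7562 = 0.1265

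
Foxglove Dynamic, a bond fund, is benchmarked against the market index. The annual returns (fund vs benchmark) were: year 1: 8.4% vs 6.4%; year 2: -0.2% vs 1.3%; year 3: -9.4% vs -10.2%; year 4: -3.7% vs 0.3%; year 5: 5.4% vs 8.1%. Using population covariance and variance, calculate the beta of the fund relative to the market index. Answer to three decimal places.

r̄p = 0.1000%,  r̄m = 1.1800%
Cov = Σ(rp − r̄p)(rm − r̄m) / 5 = 38.2840
Var(rm) = Σ(rm − r̄m)² / 5 = 41.0856
β = Cov / Var = 38.2840 / 41.0856 = 0.9318

0.932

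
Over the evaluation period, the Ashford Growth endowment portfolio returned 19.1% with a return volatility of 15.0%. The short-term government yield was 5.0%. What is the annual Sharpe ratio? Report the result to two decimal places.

Sharpe = (Rp − Rf) / σp = (19.1% − 5.0%) / 15.0% = 14.10% / 15.0% = 0.9400

0.94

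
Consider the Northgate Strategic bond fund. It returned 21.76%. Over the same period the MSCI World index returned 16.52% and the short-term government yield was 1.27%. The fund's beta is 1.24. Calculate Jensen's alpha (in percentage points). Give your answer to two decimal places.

1.58

CAPM expected return = Rf + β(Rm − Rf) = 1.27% + 1.24 × (16.52% − 1.27%) = 1.27 + 1.24 × 15.25 = 20.1800%
Jensen's α = Rp − E[R] = 21.76% − 20.1800% = 1.5800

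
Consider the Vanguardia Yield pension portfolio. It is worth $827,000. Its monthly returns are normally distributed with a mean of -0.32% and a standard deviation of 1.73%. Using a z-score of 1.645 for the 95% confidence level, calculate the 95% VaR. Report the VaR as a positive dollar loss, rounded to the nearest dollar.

$26,182

Return at the 95% tail: μ − z·σ = -0.32% − 1.645 × 1.73% = -0.32 − 2.84585 = -3.16585%
VaR = −(-3.16585%) × $827,000 = 3.16585% × $827,000 = $26,182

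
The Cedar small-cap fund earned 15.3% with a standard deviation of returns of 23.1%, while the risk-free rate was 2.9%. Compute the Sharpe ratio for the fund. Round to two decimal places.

0.54

Sharpe = (Rp − Rf) / σp = (15.3% − 2.9%) / 23.1% = 12.40% / 23.1% = 0.5368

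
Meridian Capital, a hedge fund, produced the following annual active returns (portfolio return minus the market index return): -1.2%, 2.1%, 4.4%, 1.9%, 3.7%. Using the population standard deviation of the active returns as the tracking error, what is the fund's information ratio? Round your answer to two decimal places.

Mean return r̄ = 10.90 / 5 = 2.1800%
Σ(r − r̄)² = 18.7480; population σ = √(18.7480/5) = 1.9364%
IR = r̄ / tracking error = 2.1800 / 1.9364 = 1.1258

1.13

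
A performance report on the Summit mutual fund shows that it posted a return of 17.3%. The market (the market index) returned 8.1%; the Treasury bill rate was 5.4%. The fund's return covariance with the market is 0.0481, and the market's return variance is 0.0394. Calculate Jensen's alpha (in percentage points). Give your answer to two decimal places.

8.60

β = Cov / Var = 0.0481 / 0.0394 = 1.2208
E[R] = Rf + β(Rm − Rf) = 5.4% + 1.2208 × (8.1% − 5.4%) = 8.6962%
α = Rp − E[R] = 17.3% − 8.6962% = 8.6038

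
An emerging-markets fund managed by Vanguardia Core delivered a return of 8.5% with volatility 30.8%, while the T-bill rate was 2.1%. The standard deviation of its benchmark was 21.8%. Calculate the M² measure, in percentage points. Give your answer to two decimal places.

Sharpe = (Rp − Rf) / σp = (8.5% − 2.1%) / 30.8% = 0.2078
M² = Rf + Sharpe × σm = 2.1% + 0.2078 × 21.8% = 6.6300%

6.63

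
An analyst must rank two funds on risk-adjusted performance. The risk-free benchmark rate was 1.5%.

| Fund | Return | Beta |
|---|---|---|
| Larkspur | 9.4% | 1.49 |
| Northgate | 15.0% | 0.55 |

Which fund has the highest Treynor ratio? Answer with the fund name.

Northgate

Larkspur: Treynor = (9.4% − 1.5%) / 1.49 = 5.302
Northgate: Treynor = (15.0% − 1.5%) / 0.55 = 24.545
Highest: Northgate (24.545).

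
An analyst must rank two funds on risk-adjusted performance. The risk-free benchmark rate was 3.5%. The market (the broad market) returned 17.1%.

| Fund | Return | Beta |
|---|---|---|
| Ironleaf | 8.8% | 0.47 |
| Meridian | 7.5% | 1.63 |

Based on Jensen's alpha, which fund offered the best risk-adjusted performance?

Ironleaf

Ironleaf: α = 8.8% − [3.5% + 0.47 × (17.1% − 3.5%)] = -1.092
Meridian: α = 7.5% − [3.5% + 1.63 × (17.1% − 3.5%)] = -18.168
Highest: Ironleaf (-1.092).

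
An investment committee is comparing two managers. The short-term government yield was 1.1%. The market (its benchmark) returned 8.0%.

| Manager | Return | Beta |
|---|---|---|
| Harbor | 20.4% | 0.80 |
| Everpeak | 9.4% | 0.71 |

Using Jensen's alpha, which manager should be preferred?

Harbor

Harbor: α = 20.4% − [1.1% + 0.80 × (8.0% − 1.1%)] = 13.780
Everpeak: α = 9.4% − [1.1% + 0.71 × (8.0% − 1.1%)] = 3.401
Highest: Harbor (13.780).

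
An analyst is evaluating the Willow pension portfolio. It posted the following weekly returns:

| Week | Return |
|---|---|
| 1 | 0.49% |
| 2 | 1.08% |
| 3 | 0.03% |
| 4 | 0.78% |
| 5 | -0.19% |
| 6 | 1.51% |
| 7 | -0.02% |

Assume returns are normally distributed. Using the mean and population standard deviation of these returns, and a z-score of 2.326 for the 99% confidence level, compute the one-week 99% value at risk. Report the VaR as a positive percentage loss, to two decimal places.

r̄ = (0.49 + 1.08 + 0.03 + 0.78 − 0.19 + 1.51 − 0.02) / 7 = 3.680 / 7 = 0.5257%
Σ(r − r̄)² = 2.3978; population σ = √(2.3978/7) = 0.5853%
VaR = −(r̄ − z·σ) = −(0.5257 − 2.326 × 0.5853) = −(-0.8357) = 0.8357%

0.84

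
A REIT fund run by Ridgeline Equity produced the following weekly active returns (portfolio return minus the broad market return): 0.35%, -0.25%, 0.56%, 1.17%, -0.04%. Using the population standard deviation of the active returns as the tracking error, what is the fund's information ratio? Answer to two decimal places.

0.72

Mean return r̄ = 1.790 / 5 = 0.3580%
Population std dev = √[1.2283 / 5] = 0.4956%
IR = r̄ / tracking error = 0.3580 / 0.4956 = 0.7224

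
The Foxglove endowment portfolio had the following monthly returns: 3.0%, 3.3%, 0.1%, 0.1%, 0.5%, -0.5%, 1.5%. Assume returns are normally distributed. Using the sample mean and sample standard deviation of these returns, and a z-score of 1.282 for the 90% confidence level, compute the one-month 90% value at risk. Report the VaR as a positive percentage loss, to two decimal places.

0.78

r̄ = (3 + 3.3 + 0.1 + 0.1 + 0.5 − 0.5 + 1.5) / 7 = 8.00 / 7 = 1.1429%
Sample std dev = √[13.5171 / 6] = 1.5009%
VaR = −(r̄ − z·σ) = −(1.1429 − 1.282 × 1.5009) = −(-0.7813) = 0.7813%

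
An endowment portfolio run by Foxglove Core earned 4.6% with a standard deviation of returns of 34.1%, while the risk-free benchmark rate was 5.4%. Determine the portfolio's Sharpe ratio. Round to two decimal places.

-0.02

Sharpe = (Rp − Rf) / σp = (4.6% − 5.4%) / 34.1% = -0.80% / 34.1% = -0.0235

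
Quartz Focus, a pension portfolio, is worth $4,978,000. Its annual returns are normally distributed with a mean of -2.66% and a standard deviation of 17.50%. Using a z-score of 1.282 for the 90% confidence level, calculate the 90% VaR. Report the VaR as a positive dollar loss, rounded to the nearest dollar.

$1,249,229

Return at the 90% tail: μ − z·σ = -2.66% − 1.282 × 17.50% = -2.66 − 22.4350 = -25.0950%
VaR = −(-25.0950%) × $4,978,000 = 25.0950% × $4,978,000 = $1,249,229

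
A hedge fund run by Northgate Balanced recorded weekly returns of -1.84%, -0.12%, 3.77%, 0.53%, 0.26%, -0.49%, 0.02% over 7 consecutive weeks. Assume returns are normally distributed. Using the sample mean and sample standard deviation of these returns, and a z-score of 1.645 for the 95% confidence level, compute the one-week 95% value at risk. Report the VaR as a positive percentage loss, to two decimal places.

2.51

r̄ = (-1.84 − 0.12 + 3.77 + 0.53 + 0.26 − 0.49 + 0.02) / 7 = 2.130 / 7 = 0.3043%
Sample σ = √[Σ(r − r̄)² / 6] = √[17.5538 / 6] = √2.9256 = 1.7104%
VaR = −(r̄ − z·σ) = −(0.3043 − 1.645 × 1.7104) = −(-2.5093) = 2.5093%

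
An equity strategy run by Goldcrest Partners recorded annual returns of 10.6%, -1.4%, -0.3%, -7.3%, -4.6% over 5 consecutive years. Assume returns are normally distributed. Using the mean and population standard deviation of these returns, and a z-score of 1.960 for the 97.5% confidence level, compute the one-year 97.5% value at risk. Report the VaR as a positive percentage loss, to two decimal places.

r̄ = (10.6 − 1.4 − 0.3 − 7.3 − 4.6) / 5 = -0.6000%
Σ(r − r̄)² = (10.6 − (-0.6000))² + (-1.4 − (-0.6000))² + (-0.3 − (-0.6000))² + … = 187.0600
σ = √[187.0600 / 5] = 6.1165%
VaR = −(r̄ − z·σ) = −(-0.6000 − 1.960 × 6.1165) = −(-12.5883) = 12.5883%

12.59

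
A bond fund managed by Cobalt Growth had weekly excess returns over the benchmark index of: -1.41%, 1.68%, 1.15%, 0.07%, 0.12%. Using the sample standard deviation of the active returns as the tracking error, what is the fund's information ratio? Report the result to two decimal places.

Mean return r̄ = 1.610 / 5 = 0.3220%
Σ(r − r̄)² = (-1.41 − 0.3220)² + (1.68 − 0.3220)² + (1.15 − 0.3220)² + … = 5.6339
σ = √[5.6339 / 4] = 1.1868%
IR = r̄ / tracking error = 0.3220 / 1.1868 = 0.2713

0.27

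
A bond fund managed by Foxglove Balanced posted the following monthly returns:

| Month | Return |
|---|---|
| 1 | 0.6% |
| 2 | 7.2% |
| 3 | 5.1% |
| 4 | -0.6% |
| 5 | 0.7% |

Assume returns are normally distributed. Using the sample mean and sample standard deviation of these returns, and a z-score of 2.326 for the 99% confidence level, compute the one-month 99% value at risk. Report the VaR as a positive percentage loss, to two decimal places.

5.22

r̄ = (0.6 + 7.2 + 5.1 − 0.6 + 0.7) / 5 = 2.6000%
Sample σ = √[Σ(r − r̄)² / 4] = √[45.2600 / 4] = √11.3150 = 3.3638%
VaR = −(r̄ − z·σ) = −(2.6000 − 2.326 × 3.3638) = −(-5.2242) = 5.2242%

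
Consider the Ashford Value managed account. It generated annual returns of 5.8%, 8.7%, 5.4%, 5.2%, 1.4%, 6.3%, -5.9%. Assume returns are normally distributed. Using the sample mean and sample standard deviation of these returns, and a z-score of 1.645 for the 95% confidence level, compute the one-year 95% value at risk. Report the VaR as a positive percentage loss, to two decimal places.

μ = (5.8 + 8.7 + 5.4 + 5.2 + 1.4 + 6.3 − 5.9) / 7 = 26.90 / 7 = 3.8429%
Sample std dev = √[138.6171 / 6] = 4.8065%
VaR = −(μ − z·σ) = −(3.8429 − 1.645 × 4.8065) = −(-4.0638) = 4.0638%

4.06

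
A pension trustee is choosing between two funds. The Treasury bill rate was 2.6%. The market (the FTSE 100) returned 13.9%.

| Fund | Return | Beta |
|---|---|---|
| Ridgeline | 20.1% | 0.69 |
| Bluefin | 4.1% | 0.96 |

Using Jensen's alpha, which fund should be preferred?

Ridgeline: α = 20.1% − [2.6% + 0.69 × (13.9% − 2.6%)] = 9.703
Bluefin: α = 4.1% − [2.6% + 0.96 × (13.9% − 2.6%)] = -9.348
Highest: Ridgeline (9.703).

Ridgeline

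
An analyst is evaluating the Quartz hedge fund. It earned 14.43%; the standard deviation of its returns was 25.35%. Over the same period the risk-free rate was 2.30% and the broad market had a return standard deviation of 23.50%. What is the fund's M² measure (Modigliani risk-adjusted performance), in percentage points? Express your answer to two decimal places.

Sharpe = (Rp − Rf) / σp = (14.43% − 2.30%) / 25.35% = 0.4785
M² = Rf + Sharpe × σm = 2.30% + 0.4785 × 23.50% = 13.5448%

13.54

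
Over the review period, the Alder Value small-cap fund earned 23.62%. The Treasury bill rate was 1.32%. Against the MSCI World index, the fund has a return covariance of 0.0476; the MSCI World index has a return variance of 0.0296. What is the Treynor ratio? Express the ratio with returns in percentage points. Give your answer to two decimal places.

β = Cov / Var = 0.0476 / 0.0296 = 1.6081
Treynor = (Rp − Rf) / β = (23.62% − 1.32%) / 1.6081 = 22.30 / 1.6081 = 13.8673

13.87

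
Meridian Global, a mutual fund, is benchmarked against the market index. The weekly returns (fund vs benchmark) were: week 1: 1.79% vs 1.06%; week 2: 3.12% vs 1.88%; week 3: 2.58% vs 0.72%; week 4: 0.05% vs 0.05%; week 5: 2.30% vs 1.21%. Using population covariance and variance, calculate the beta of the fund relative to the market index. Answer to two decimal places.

1.51

r̄p = 1.9680%,  r̄m = 0.9840%
Cov = Σ(rp − r̄p)(rm − r̄m) / 5 = 0.5447
Var(rm) = Σ(rm − r̄m)² / 5 = 0.3603
β = Cov / Var = 0.5447 / 0.3603 = 1.5118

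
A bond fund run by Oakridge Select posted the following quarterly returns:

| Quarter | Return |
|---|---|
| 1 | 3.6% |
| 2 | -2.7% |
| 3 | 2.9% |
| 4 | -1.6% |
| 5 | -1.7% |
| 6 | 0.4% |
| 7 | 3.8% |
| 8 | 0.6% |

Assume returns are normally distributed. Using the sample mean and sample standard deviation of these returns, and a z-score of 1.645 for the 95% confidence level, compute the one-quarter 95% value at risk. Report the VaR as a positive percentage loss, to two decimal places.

3.53

r̄ = (3.6 − 2.7 + 2.9 − 1.6 − 1.7 + 0.4 + 3.8 + 0.6) / 8 = 5.30 / 8 = 0.6625%
Sample std dev = √[45.5588 / 7] = 2.5512%
VaR = −(r̄ − z·σ) = −(0.6625 − 1.645 × 2.5512) = −(-3.5342) = 3.5342%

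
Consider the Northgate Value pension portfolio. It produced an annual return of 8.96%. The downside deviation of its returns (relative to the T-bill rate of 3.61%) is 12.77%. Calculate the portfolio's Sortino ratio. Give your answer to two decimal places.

Sortino = (Rp − Rf) / σd = (8.96% − 3.61%) / 12.77% = 5.35% / 12.77% = 0.4190

0.42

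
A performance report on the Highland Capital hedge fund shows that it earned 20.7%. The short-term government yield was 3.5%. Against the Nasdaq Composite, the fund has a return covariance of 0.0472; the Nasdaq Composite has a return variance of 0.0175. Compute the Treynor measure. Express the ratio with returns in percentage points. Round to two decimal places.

6.38

β = Cov / Var = 0.0472 / 0.0175 = 2.6971
Treynor = (Rp − Rf) / β = (20.7% − 3.5%) / 2.6971 = 17.20 / 2.6971 = 6.3772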